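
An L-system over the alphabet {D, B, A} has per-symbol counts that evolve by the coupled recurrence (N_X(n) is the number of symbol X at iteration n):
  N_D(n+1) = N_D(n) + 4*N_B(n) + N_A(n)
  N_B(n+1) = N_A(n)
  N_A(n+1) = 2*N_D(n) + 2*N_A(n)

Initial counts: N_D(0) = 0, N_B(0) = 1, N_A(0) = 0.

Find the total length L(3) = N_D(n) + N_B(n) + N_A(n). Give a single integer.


Answer: 44

Derivation:
Step 0: N_D=0, N_B=1, N_A=0, L=1
Step 1: N_D=4, N_B=0, N_A=0, L=4
Step 2: N_D=4, N_B=0, N_A=8, L=12
Step 3: N_D=12, N_B=8, N_A=24, L=44


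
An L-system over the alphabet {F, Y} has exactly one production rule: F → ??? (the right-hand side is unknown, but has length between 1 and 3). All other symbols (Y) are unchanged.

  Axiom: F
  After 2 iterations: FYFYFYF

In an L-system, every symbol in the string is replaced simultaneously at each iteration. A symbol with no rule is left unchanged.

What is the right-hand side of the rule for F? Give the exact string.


Answer: FYF

Derivation:
Trying F → FYF:
  Step 0: F
  Step 1: FYF
  Step 2: FYFYFYF
Matches the given result.


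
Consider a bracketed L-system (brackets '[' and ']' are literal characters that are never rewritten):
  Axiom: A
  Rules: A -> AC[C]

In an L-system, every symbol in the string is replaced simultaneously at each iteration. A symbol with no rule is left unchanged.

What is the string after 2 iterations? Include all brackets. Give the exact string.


Answer: AC[C]C[C]

Derivation:
Step 0: A
Step 1: AC[C]
Step 2: AC[C]C[C]


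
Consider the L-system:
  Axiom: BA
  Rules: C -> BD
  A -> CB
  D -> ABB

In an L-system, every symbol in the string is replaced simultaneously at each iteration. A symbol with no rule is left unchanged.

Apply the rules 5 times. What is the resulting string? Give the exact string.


Step 0: BA
Step 1: BCB
Step 2: BBDB
Step 3: BBABBB
Step 4: BBCBBBB
Step 5: BBBDBBBB

Answer: BBBDBBBB


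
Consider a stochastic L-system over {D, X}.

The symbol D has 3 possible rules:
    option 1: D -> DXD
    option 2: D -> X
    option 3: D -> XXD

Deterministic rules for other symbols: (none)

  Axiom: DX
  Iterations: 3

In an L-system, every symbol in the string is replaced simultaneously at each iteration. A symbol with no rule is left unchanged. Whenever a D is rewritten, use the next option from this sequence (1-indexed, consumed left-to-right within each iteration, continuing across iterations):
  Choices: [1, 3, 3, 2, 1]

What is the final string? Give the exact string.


Answer: XXXXXXDXDX

Derivation:
Step 0: DX
Step 1: DXDX  (used choices [1])
Step 2: XXDXXXDX  (used choices [3, 3])
Step 3: XXXXXXDXDX  (used choices [2, 1])


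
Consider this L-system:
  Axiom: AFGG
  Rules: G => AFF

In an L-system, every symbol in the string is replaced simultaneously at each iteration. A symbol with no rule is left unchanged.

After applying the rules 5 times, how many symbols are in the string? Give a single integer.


Step 0: length = 4
Step 1: length = 8
Step 2: length = 8
Step 3: length = 8
Step 4: length = 8
Step 5: length = 8

Answer: 8


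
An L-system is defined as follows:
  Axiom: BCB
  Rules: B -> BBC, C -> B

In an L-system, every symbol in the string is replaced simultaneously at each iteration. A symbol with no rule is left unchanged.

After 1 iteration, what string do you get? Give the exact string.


Step 0: BCB
Step 1: BBCBBBC

Answer: BBCBBBC


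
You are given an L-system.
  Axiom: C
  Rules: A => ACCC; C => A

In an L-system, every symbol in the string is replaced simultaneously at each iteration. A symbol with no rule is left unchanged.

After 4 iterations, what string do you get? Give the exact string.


Step 0: C
Step 1: A
Step 2: ACCC
Step 3: ACCCAAA
Step 4: ACCCAAAACCCACCCACCC

Answer: ACCCAAAACCCACCCACCC


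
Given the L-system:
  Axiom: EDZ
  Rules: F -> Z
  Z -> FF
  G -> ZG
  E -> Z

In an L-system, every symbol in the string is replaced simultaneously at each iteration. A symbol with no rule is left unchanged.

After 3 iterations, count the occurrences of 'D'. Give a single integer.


Answer: 1

Derivation:
Step 0: EDZ  (1 'D')
Step 1: ZDFF  (1 'D')
Step 2: FFDZZ  (1 'D')
Step 3: ZZDFFFF  (1 'D')


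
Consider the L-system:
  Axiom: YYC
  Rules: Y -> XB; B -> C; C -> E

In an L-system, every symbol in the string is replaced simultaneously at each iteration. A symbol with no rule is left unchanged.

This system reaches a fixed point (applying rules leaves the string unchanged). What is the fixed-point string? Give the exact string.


Step 0: YYC
Step 1: XBXBE
Step 2: XCXCE
Step 3: XEXEE
Step 4: XEXEE  (unchanged — fixed point at step 3)

Answer: XEXEE


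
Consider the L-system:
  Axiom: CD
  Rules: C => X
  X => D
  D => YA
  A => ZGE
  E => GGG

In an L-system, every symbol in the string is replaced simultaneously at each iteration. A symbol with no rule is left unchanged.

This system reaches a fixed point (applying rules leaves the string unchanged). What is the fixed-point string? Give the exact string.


Answer: YZGGGGYZGGGG

Derivation:
Step 0: CD
Step 1: XYA
Step 2: DYZGE
Step 3: YAYZGGGG
Step 4: YZGEYZGGGG
Step 5: YZGGGGYZGGGG
Step 6: YZGGGGYZGGGG  (unchanged — fixed point at step 5)


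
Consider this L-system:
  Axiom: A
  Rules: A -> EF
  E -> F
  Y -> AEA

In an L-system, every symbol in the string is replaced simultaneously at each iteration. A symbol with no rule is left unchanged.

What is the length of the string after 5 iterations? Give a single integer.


Answer: 2

Derivation:
Step 0: length = 1
Step 1: length = 2
Step 2: length = 2
Step 3: length = 2
Step 4: length = 2
Step 5: length = 2


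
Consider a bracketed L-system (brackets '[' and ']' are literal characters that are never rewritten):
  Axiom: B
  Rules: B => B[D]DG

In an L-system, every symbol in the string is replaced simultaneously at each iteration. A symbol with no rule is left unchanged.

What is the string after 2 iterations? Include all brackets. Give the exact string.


Step 0: B
Step 1: B[D]DG
Step 2: B[D]DG[D]DG

Answer: B[D]DG[D]DG


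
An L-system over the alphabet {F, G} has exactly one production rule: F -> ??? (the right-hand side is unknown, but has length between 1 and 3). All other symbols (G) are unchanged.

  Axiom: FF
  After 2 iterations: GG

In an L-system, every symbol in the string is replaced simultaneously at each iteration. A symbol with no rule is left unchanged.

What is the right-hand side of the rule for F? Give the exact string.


Trying F -> G:
  Step 0: FF
  Step 1: GG
  Step 2: GG
Matches the given result.

Answer: G


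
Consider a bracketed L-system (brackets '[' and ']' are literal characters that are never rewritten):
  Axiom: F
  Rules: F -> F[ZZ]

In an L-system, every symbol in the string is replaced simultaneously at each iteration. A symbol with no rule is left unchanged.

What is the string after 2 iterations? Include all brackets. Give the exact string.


Answer: F[ZZ][ZZ]

Derivation:
Step 0: F
Step 1: F[ZZ]
Step 2: F[ZZ][ZZ]


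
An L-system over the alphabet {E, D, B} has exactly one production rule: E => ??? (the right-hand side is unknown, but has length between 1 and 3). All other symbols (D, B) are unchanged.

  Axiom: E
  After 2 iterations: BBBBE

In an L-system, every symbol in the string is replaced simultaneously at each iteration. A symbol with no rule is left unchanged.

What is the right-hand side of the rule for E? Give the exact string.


Answer: BBE

Derivation:
Trying E => BBE:
  Step 0: E
  Step 1: BBE
  Step 2: BBBBE
Matches the given result.


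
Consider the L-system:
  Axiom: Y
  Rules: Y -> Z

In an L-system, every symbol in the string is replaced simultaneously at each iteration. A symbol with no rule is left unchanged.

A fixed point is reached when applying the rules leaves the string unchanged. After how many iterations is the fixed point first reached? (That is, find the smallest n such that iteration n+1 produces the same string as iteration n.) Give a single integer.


Answer: 1

Derivation:
Step 0: Y
Step 1: Z
Step 2: Z  (unchanged — fixed point at step 1)


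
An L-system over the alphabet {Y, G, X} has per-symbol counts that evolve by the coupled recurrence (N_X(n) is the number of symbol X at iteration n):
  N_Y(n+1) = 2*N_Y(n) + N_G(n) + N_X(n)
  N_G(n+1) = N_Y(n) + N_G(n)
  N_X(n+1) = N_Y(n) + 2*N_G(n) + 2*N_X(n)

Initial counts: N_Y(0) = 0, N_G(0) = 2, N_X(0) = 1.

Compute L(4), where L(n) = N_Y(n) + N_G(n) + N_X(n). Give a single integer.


Answer: 470

Derivation:
Step 0: N_Y=0, N_G=2, N_X=1, L=3
Step 1: N_Y=3, N_G=2, N_X=6, L=11
Step 2: N_Y=14, N_G=5, N_X=19, L=38
Step 3: N_Y=52, N_G=19, N_X=62, L=133
Step 4: N_Y=185, N_G=71, N_X=214, L=470


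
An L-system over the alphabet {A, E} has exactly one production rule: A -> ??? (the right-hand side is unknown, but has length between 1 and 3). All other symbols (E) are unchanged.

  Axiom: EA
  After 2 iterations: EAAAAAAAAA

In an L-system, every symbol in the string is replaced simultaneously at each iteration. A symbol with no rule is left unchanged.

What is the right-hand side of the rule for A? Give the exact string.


Trying A -> AAA:
  Step 0: EA
  Step 1: EAAA
  Step 2: EAAAAAAAAA
Matches the given result.

Answer: AAA


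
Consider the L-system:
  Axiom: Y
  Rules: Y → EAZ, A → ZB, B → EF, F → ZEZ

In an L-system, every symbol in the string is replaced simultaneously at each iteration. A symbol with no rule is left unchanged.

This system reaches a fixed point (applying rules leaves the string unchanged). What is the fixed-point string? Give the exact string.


Step 0: Y
Step 1: EAZ
Step 2: EZBZ
Step 3: EZEFZ
Step 4: EZEZEZZ
Step 5: EZEZEZZ  (unchanged — fixed point at step 4)

Answer: EZEZEZZ


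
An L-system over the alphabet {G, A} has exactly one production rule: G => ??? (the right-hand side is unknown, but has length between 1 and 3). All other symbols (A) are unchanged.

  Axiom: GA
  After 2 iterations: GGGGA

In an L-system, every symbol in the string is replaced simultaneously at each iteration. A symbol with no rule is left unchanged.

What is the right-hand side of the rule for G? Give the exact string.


Trying G => GG:
  Step 0: GA
  Step 1: GGA
  Step 2: GGGGA
Matches the given result.

Answer: GG


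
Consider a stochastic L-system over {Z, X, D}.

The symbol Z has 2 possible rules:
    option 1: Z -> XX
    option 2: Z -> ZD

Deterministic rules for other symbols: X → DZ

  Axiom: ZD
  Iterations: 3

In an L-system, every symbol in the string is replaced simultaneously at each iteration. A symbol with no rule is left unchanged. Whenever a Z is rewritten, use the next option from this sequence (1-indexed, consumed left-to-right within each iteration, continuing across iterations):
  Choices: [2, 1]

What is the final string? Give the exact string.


Answer: DZDZDD

Derivation:
Step 0: ZD
Step 1: ZDD  (used choices [2])
Step 2: XXDD  (used choices [1])
Step 3: DZDZDD  (used choices [])


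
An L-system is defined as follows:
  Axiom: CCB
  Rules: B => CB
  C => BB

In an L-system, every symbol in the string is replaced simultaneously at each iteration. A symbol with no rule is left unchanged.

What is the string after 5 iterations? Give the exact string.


Answer: BBCBBBCBCBCBBBCBBBCBBBCBCBCBBBCBBBCBBBCBCBCBBBCBBBCBBBCBCBCBBBCBCBCBBBCBCBCBBBCBBBCBBBCBCBCBBBCB

Derivation:
Step 0: CCB
Step 1: BBBBCB
Step 2: CBCBCBCBBBCB
Step 3: BBCBBBCBBBCBBBCBCBCBBBCB
Step 4: CBCBBBCBCBCBBBCBCBCBBBCBCBCBBBCBBBCBBBCBCBCBBBCB
Step 5: BBCBBBCBCBCBBBCBBBCBBBCBCBCBBBCBBBCBBBCBCBCBBBCBBBCBBBCBCBCBBBCBCBCBBBCBCBCBBBCBBBCBBBCBCBCBBBCB


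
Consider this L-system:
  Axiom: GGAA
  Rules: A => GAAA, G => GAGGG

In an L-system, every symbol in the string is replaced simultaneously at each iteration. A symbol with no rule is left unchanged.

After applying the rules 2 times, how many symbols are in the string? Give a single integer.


Answer: 82

Derivation:
Step 0: length = 4
Step 1: length = 18
Step 2: length = 82


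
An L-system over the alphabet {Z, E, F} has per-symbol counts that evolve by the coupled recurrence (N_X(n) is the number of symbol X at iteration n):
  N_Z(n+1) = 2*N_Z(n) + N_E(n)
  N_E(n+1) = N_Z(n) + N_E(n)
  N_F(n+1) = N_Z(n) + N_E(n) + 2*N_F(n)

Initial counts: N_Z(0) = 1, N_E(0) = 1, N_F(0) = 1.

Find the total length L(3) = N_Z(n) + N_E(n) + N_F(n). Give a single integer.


Answer: 73

Derivation:
Step 0: N_Z=1, N_E=1, N_F=1, L=3
Step 1: N_Z=3, N_E=2, N_F=4, L=9
Step 2: N_Z=8, N_E=5, N_F=13, L=26
Step 3: N_Z=21, N_E=13, N_F=39, L=73


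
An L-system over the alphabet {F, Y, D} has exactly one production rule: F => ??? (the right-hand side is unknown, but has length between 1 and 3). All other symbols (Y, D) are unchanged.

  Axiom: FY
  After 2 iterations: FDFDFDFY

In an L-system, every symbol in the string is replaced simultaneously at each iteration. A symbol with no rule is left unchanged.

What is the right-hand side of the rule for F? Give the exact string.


Answer: FDF

Derivation:
Trying F => FDF:
  Step 0: FY
  Step 1: FDFY
  Step 2: FDFDFDFY
Matches the given result.


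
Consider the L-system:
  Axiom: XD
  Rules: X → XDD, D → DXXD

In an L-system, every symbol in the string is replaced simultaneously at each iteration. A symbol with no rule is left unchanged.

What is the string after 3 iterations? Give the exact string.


Step 0: XD
Step 1: XDDDXXD
Step 2: XDDDXXDDXXDDXXDXDDXDDDXXD
Step 3: XDDDXXDDXXDDXXDXDDXDDDXXDDXXDXDDXDDDXXDDXXDXDDXDDDXXDXDDDXXDDXXDXDDDXXDDXXDDXXDXDDXDDDXXD

Answer: XDDDXXDDXXDDXXDXDDXDDDXXDDXXDXDDXDDDXXDDXXDXDDXDDDXXDXDDDXXDDXXDXDDDXXDDXXDDXXDXDDXDDDXXD


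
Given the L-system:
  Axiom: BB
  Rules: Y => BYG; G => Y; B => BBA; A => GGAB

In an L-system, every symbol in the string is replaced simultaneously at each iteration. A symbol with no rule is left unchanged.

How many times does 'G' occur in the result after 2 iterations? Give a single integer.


Step 0: BB  (0 'G')
Step 1: BBABBA  (0 'G')
Step 2: BBABBAGGABBBABBAGGAB  (4 'G')

Answer: 4


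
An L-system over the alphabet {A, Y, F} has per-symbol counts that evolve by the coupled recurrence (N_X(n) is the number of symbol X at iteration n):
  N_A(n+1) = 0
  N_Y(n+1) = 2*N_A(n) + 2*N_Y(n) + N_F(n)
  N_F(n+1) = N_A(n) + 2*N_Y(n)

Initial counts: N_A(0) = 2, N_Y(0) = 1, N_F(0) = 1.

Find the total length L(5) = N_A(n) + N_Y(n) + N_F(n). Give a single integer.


Answer: 644

Derivation:
Step 0: N_A=2, N_Y=1, N_F=1, L=4
Step 1: N_A=0, N_Y=7, N_F=4, L=11
Step 2: N_A=0, N_Y=18, N_F=14, L=32
Step 3: N_A=0, N_Y=50, N_F=36, L=86
Step 4: N_A=0, N_Y=136, N_F=100, L=236
Step 5: N_A=0, N_Y=372, N_F=272, L=644


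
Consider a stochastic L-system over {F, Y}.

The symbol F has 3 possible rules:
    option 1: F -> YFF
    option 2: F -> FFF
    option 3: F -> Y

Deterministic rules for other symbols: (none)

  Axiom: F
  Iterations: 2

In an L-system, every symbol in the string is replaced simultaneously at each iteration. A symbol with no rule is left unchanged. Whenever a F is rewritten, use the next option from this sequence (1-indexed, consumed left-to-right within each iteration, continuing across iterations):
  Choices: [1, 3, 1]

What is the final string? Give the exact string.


Step 0: F
Step 1: YFF  (used choices [1])
Step 2: YYYFF  (used choices [3, 1])

Answer: YYYFF


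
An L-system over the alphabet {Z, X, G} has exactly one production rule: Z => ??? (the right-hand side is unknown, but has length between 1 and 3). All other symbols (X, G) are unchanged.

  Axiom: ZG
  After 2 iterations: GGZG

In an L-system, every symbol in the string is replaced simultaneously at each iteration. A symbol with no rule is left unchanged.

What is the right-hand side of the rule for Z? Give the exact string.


Answer: GZ

Derivation:
Trying Z => GZ:
  Step 0: ZG
  Step 1: GZG
  Step 2: GGZG
Matches the given result.


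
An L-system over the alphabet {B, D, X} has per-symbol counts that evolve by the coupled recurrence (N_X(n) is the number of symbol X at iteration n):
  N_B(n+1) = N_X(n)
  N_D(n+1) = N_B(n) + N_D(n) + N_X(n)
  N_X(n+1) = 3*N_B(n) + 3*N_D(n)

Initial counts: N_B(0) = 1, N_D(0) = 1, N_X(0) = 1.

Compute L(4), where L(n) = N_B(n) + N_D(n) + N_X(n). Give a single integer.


Step 0: N_B=1, N_D=1, N_X=1, L=3
Step 1: N_B=1, N_D=3, N_X=6, L=10
Step 2: N_B=6, N_D=10, N_X=12, L=28
Step 3: N_B=12, N_D=28, N_X=48, L=88
Step 4: N_B=48, N_D=88, N_X=120, L=256

Answer: 256


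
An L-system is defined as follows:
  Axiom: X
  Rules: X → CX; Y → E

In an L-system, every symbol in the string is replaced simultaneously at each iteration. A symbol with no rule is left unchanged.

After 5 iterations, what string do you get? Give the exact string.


Answer: CCCCCX

Derivation:
Step 0: X
Step 1: CX
Step 2: CCX
Step 3: CCCX
Step 4: CCCCX
Step 5: CCCCCX


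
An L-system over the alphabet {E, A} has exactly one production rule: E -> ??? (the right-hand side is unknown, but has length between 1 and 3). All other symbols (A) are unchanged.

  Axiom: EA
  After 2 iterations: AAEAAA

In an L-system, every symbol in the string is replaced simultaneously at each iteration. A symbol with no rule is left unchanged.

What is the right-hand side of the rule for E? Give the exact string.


Trying E -> AEA:
  Step 0: EA
  Step 1: AEAA
  Step 2: AAEAAA
Matches the given result.

Answer: AEA


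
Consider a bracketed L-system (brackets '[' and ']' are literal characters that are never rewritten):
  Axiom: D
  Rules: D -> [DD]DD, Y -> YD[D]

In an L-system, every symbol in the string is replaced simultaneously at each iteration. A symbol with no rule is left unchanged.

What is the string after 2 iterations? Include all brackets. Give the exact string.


Answer: [[DD]DD[DD]DD][DD]DD[DD]DD

Derivation:
Step 0: D
Step 1: [DD]DD
Step 2: [[DD]DD[DD]DD][DD]DD[DD]DD


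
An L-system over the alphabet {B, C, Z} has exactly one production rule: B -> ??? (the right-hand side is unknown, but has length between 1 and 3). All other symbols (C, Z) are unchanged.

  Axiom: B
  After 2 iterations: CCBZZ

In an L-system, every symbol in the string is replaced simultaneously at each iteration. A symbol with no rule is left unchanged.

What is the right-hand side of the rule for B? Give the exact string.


Answer: CBZ

Derivation:
Trying B -> CBZ:
  Step 0: B
  Step 1: CBZ
  Step 2: CCBZZ
Matches the given result.


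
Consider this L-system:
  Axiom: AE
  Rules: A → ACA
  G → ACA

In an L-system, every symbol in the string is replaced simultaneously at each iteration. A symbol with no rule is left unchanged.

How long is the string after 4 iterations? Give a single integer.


Answer: 32

Derivation:
Step 0: length = 2
Step 1: length = 4
Step 2: length = 8
Step 3: length = 16
Step 4: length = 32


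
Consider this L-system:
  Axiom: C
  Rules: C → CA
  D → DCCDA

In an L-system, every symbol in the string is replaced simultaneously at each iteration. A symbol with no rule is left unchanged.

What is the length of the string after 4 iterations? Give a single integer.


Answer: 5

Derivation:
Step 0: length = 1
Step 1: length = 2
Step 2: length = 3
Step 3: length = 4
Step 4: length = 5


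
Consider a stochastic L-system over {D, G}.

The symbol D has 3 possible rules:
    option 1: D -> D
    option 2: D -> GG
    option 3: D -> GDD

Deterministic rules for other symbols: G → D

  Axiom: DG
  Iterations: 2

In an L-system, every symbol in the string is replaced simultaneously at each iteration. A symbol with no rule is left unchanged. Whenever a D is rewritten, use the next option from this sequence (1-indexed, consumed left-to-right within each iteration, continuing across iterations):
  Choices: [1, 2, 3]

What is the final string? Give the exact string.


Step 0: DG
Step 1: DD  (used choices [1])
Step 2: GGGDD  (used choices [2, 3])

Answer: GGGDD


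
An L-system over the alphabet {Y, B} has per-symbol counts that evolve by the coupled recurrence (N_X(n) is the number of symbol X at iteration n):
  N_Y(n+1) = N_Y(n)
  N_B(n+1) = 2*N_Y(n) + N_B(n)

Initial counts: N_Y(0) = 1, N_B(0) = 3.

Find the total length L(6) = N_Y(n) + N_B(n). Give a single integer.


Answer: 16

Derivation:
Step 0: N_Y=1, N_B=3, L=4
Step 1: N_Y=1, N_B=5, L=6
Step 2: N_Y=1, N_B=7, L=8
Step 3: N_Y=1, N_B=9, L=10
Step 4: N_Y=1, N_B=11, L=12
Step 5: N_Y=1, N_B=13, L=14
Step 6: N_Y=1, N_B=15, L=16


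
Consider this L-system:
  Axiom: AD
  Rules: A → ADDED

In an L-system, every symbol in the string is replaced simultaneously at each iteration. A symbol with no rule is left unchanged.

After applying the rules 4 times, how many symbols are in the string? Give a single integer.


Step 0: length = 2
Step 1: length = 6
Step 2: length = 10
Step 3: length = 14
Step 4: length = 18

Answer: 18


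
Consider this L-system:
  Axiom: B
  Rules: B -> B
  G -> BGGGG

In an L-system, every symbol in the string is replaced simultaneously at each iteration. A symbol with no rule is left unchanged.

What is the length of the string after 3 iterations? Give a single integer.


Step 0: length = 1
Step 1: length = 1
Step 2: length = 1
Step 3: length = 1

Answer: 1


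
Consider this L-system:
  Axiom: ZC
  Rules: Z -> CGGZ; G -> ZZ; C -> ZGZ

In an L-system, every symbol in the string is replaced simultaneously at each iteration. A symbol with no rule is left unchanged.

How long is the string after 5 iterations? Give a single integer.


Step 0: length = 2
Step 1: length = 7
Step 2: length = 21
Step 3: length = 67
Step 4: length = 207
Step 5: length = 651

Answer: 651


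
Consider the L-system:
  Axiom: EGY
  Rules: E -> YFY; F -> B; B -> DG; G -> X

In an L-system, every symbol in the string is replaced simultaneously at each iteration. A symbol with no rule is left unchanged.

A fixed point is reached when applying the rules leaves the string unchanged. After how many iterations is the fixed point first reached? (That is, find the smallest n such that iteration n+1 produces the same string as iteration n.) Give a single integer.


Step 0: EGY
Step 1: YFYXY
Step 2: YBYXY
Step 3: YDGYXY
Step 4: YDXYXY
Step 5: YDXYXY  (unchanged — fixed point at step 4)

Answer: 4


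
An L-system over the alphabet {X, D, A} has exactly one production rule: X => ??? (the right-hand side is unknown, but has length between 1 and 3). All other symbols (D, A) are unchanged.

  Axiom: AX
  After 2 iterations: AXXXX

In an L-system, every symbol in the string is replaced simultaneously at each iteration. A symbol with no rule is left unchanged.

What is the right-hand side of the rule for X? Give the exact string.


Trying X => XX:
  Step 0: AX
  Step 1: AXX
  Step 2: AXXXX
Matches the given result.

Answer: XX


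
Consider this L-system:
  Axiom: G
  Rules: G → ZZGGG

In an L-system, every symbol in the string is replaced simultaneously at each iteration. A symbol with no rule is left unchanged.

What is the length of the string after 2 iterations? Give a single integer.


Step 0: length = 1
Step 1: length = 5
Step 2: length = 17

Answer: 17


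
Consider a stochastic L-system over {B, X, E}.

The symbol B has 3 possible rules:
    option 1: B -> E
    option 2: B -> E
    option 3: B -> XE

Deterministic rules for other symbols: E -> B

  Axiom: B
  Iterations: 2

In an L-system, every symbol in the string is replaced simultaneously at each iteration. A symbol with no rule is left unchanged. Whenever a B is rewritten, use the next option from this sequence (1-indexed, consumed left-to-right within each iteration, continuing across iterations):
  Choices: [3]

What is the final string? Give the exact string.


Answer: XB

Derivation:
Step 0: B
Step 1: XE  (used choices [3])
Step 2: XB  (used choices [])


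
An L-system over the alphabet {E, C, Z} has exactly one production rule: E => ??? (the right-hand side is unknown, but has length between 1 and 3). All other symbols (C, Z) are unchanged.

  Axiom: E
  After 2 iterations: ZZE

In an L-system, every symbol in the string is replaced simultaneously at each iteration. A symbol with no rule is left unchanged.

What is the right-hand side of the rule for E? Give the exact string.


Answer: ZE

Derivation:
Trying E => ZE:
  Step 0: E
  Step 1: ZE
  Step 2: ZZE
Matches the given result.


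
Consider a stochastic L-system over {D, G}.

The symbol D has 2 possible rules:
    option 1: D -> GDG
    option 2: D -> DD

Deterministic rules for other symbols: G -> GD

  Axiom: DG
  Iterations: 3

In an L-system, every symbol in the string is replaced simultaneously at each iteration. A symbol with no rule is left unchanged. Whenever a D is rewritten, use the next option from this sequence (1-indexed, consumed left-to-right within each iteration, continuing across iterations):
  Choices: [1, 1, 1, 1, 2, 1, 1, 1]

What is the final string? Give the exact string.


Step 0: DG
Step 1: GDGGD  (used choices [1])
Step 2: GDGDGGDGDGDG  (used choices [1, 1])
Step 3: GDGDGGDDDGDGDGDGGDGDGGDGDGGD  (used choices [1, 2, 1, 1, 1])

Answer: GDGDGGDDDGDGDGDGGDGDGGDGDGGD


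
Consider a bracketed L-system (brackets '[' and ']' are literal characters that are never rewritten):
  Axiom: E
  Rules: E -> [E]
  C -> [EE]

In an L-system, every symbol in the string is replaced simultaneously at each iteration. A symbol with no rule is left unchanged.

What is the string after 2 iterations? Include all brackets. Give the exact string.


Step 0: E
Step 1: [E]
Step 2: [[E]]

Answer: [[E]]


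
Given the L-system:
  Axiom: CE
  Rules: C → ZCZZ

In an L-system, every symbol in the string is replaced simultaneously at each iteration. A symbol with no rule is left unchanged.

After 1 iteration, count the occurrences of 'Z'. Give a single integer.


Answer: 3

Derivation:
Step 0: CE  (0 'Z')
Step 1: ZCZZE  (3 'Z')


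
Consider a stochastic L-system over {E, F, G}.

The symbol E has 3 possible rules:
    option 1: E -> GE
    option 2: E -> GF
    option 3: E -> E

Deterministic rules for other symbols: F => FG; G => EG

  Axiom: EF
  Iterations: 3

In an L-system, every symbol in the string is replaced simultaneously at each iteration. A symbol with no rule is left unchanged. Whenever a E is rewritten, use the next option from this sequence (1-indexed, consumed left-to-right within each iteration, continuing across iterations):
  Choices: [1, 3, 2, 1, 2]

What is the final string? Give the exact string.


Answer: GFEGGEFGEGGFEG

Derivation:
Step 0: EF
Step 1: GEFG  (used choices [1])
Step 2: EGEFGEG  (used choices [3])
Step 3: GFEGGEFGEGGFEG  (used choices [2, 1, 2])


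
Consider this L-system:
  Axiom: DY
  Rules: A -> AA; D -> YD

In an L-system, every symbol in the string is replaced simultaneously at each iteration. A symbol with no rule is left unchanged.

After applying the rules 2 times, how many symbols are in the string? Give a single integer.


Step 0: length = 2
Step 1: length = 3
Step 2: length = 4

Answer: 4


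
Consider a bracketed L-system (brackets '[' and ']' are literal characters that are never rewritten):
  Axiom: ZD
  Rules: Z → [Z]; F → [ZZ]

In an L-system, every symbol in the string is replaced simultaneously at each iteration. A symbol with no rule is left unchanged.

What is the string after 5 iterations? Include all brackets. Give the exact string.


Answer: [[[[[Z]]]]]D

Derivation:
Step 0: ZD
Step 1: [Z]D
Step 2: [[Z]]D
Step 3: [[[Z]]]D
Step 4: [[[[Z]]]]D
Step 5: [[[[[Z]]]]]D


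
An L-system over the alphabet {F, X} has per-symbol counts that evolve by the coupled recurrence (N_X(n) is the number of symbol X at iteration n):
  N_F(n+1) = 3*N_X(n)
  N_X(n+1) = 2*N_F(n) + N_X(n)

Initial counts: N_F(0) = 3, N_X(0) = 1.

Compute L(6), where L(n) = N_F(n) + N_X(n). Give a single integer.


Answer: 2650

Derivation:
Step 0: N_F=3, N_X=1, L=4
Step 1: N_F=3, N_X=7, L=10
Step 2: N_F=21, N_X=13, L=34
Step 3: N_F=39, N_X=55, L=94
Step 4: N_F=165, N_X=133, L=298
Step 5: N_F=399, N_X=463, L=862
Step 6: N_F=1389, N_X=1261, L=2650


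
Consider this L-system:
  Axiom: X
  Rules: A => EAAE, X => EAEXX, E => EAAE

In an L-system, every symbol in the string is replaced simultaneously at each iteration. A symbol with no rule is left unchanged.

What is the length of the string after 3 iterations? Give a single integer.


Step 0: length = 1
Step 1: length = 5
Step 2: length = 22
Step 3: length = 92

Answer: 92


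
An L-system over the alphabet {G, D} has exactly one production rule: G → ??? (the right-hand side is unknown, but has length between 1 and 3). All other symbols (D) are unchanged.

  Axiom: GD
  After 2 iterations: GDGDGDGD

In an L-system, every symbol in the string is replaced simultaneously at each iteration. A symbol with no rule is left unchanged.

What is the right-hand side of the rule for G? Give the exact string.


Trying G → GDG:
  Step 0: GD
  Step 1: GDGD
  Step 2: GDGDGDGD
Matches the given result.

Answer: GDG


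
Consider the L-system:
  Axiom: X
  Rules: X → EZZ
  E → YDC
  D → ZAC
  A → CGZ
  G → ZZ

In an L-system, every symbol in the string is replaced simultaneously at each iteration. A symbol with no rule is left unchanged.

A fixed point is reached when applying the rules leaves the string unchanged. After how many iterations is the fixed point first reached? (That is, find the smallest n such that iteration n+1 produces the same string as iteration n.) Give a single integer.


Step 0: X
Step 1: EZZ
Step 2: YDCZZ
Step 3: YZACCZZ
Step 4: YZCGZCCZZ
Step 5: YZCZZZCCZZ
Step 6: YZCZZZCCZZ  (unchanged — fixed point at step 5)

Answer: 5


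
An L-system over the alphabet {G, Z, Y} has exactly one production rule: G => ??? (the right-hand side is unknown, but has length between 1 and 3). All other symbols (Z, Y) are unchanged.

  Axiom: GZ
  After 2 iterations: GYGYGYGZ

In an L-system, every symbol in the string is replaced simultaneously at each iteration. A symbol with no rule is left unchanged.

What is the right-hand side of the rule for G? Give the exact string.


Answer: GYG

Derivation:
Trying G => GYG:
  Step 0: GZ
  Step 1: GYGZ
  Step 2: GYGYGYGZ
Matches the given result.


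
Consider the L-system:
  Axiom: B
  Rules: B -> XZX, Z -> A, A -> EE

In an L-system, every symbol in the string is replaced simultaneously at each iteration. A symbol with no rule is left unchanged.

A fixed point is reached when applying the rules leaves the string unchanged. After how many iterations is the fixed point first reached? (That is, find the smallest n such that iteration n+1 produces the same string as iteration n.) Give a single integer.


Step 0: B
Step 1: XZX
Step 2: XAX
Step 3: XEEX
Step 4: XEEX  (unchanged — fixed point at step 3)

Answer: 3


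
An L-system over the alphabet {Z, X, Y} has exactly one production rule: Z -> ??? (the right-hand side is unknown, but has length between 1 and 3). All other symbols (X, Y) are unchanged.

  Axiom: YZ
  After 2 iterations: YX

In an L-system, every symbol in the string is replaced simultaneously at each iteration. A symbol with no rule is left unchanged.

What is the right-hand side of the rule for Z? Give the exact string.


Trying Z -> X:
  Step 0: YZ
  Step 1: YX
  Step 2: YX
Matches the given result.

Answer: X


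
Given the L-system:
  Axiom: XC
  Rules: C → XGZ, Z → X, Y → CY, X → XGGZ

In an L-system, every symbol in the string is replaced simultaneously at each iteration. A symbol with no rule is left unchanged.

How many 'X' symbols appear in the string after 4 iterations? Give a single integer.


Answer: 10

Derivation:
Step 0: XC  (1 'X')
Step 1: XGGZXGZ  (2 'X')
Step 2: XGGZGGXXGGZGX  (4 'X')
Step 3: XGGZGGXGGXGGZXGGZGGXGXGGZ  (6 'X')
Step 4: XGGZGGXGGXGGZGGXGGZGGXXGGZGGXGGXGGZGXGGZGGX  (10 'X')


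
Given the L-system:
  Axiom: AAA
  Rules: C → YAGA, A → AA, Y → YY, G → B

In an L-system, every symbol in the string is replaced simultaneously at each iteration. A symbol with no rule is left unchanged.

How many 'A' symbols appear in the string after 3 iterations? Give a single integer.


Step 0: AAA  (3 'A')
Step 1: AAAAAA  (6 'A')
Step 2: AAAAAAAAAAAA  (12 'A')
Step 3: AAAAAAAAAAAAAAAAAAAAAAAA  (24 'A')

Answer: 24


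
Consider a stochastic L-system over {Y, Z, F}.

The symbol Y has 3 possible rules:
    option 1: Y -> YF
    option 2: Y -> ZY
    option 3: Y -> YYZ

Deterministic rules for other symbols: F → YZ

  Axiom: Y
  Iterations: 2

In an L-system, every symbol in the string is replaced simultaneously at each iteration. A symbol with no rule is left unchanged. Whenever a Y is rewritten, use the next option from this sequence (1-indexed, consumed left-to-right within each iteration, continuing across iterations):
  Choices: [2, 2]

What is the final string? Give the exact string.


Answer: ZZY

Derivation:
Step 0: Y
Step 1: ZY  (used choices [2])
Step 2: ZZY  (used choices [2])


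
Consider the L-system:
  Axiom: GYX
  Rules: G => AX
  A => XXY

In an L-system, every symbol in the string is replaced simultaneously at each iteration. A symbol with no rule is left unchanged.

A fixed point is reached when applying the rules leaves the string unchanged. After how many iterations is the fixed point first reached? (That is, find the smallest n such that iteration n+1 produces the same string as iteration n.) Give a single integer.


Answer: 2

Derivation:
Step 0: GYX
Step 1: AXYX
Step 2: XXYXYX
Step 3: XXYXYX  (unchanged — fixed point at step 2)


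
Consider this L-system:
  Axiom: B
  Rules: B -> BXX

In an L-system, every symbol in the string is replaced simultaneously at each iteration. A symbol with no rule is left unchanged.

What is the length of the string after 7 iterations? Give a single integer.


Step 0: length = 1
Step 1: length = 3
Step 2: length = 5
Step 3: length = 7
Step 4: length = 9
Step 5: length = 11
Step 6: length = 13
Step 7: length = 15

Answer: 15


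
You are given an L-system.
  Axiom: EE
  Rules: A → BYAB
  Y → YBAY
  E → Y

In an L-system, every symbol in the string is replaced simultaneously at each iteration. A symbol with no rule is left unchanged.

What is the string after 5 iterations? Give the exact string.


Answer: YBAYBBYABYBAYBBYBAYBYABBYBAYBBYABYBAYBBYBAYBBYABYBAYBYBAYBYABBBYBAYBBYABYBAYBBYBAYBYABBYBAYBBYABYBAYYBAYBBYABYBAYBBYBAYBYABBYBAYBBYABYBAYBBYBAYBBYABYBAYBYBAYBYABBBYBAYBBYABYBAYBBYBAYBYABBYBAYBBYABYBAY

Derivation:
Step 0: EE
Step 1: YY
Step 2: YBAYYBAY
Step 3: YBAYBBYABYBAYYBAYBBYABYBAY
Step 4: YBAYBBYABYBAYBBYBAYBYABBYBAYBBYABYBAYYBAYBBYABYBAYBBYBAYBYABBYBAYBBYABYBAY
Step 5: YBAYBBYABYBAYBBYBAYBYABBYBAYBBYABYBAYBBYBAYBBYABYBAYBYBAYBYABBBYBAYBBYABYBAYBBYBAYBYABBYBAYBBYABYBAYYBAYBBYABYBAYBBYBAYBYABBYBAYBBYABYBAYBBYBAYBBYABYBAYBYBAYBYABBBYBAYBBYABYBAYBBYBAYBYABBYBAYBBYABYBAY


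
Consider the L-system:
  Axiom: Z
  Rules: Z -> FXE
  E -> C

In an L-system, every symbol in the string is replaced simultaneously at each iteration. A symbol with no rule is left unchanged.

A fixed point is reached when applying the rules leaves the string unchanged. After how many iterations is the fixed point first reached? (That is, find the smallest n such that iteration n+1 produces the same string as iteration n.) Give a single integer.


Answer: 2

Derivation:
Step 0: Z
Step 1: FXE
Step 2: FXC
Step 3: FXC  (unchanged — fixed point at step 2)


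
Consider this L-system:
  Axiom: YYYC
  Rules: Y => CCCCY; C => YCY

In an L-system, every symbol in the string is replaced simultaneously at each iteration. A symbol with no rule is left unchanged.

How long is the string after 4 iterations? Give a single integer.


Answer: 956

Derivation:
Step 0: length = 4
Step 1: length = 18
Step 2: length = 64
Step 3: length = 254
Step 4: length = 956


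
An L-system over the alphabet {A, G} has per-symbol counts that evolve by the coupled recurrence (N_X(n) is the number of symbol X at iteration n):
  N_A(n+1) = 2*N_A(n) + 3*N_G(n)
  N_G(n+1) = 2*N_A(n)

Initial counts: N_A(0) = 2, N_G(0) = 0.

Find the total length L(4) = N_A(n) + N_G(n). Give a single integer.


Answer: 376

Derivation:
Step 0: N_A=2, N_G=0, L=2
Step 1: N_A=4, N_G=4, L=8
Step 2: N_A=20, N_G=8, L=28
Step 3: N_A=64, N_G=40, L=104
Step 4: N_A=248, N_G=128, L=376


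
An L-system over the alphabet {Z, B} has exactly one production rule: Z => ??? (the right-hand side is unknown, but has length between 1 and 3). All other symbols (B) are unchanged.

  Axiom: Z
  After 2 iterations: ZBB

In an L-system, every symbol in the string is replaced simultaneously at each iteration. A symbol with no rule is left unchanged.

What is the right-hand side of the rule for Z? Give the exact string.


Trying Z => ZB:
  Step 0: Z
  Step 1: ZB
  Step 2: ZBB
Matches the given result.

Answer: ZB


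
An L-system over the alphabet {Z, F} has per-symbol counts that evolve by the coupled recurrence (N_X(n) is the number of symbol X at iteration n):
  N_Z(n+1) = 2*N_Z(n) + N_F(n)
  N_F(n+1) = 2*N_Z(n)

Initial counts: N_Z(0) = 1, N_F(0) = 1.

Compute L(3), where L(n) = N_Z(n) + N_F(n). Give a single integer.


Answer: 38

Derivation:
Step 0: N_Z=1, N_F=1, L=2
Step 1: N_Z=3, N_F=2, L=5
Step 2: N_Z=8, N_F=6, L=14
Step 3: N_Z=22, N_F=16, L=38


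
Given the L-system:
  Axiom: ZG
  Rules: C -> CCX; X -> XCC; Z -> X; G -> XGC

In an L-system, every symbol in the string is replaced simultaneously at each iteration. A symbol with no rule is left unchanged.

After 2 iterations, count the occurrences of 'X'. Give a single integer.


Step 0: ZG  (0 'X')
Step 1: XXGC  (2 'X')
Step 2: XCCXCCXGCCCX  (4 'X')

Answer: 4


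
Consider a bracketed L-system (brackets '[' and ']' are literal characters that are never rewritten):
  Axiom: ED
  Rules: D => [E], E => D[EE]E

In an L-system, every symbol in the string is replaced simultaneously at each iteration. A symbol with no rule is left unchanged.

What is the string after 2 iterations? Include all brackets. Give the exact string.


Answer: [E][D[EE]ED[EE]E]D[EE]E[D[EE]E]

Derivation:
Step 0: ED
Step 1: D[EE]E[E]
Step 2: [E][D[EE]ED[EE]E]D[EE]E[D[EE]E]


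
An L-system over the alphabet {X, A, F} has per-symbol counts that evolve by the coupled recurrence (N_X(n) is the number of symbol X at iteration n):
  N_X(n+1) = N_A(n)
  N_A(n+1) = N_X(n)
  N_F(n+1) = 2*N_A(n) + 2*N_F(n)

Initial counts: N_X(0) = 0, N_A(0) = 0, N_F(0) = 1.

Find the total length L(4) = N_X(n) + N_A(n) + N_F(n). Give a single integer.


Step 0: N_X=0, N_A=0, N_F=1, L=1
Step 1: N_X=0, N_A=0, N_F=2, L=2
Step 2: N_X=0, N_A=0, N_F=4, L=4
Step 3: N_X=0, N_A=0, N_F=8, L=8
Step 4: N_X=0, N_A=0, N_F=16, L=16

Answer: 16


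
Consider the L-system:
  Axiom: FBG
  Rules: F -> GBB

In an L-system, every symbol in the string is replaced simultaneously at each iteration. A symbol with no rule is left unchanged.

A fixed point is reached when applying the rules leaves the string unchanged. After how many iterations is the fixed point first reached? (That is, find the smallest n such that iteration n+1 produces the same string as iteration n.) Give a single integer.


Answer: 1

Derivation:
Step 0: FBG
Step 1: GBBBG
Step 2: GBBBG  (unchanged — fixed point at step 1)


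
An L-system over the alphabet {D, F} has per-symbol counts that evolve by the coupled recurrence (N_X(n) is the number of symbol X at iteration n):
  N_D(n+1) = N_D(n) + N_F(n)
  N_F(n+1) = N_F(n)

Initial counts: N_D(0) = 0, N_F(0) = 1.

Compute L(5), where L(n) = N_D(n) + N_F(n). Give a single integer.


Answer: 6

Derivation:
Step 0: N_D=0, N_F=1, L=1
Step 1: N_D=1, N_F=1, L=2
Step 2: N_D=2, N_F=1, L=3
Step 3: N_D=3, N_F=1, L=4
Step 4: N_D=4, N_F=1, L=5
Step 5: N_D=5, N_F=1, L=6


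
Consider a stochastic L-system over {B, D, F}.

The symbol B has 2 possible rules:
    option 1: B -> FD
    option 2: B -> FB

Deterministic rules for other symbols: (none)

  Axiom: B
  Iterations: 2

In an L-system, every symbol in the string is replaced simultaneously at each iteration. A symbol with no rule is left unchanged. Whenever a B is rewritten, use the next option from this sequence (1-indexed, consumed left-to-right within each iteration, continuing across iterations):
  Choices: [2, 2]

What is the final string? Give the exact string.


Step 0: B
Step 1: FB  (used choices [2])
Step 2: FFB  (used choices [2])

Answer: FFB
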